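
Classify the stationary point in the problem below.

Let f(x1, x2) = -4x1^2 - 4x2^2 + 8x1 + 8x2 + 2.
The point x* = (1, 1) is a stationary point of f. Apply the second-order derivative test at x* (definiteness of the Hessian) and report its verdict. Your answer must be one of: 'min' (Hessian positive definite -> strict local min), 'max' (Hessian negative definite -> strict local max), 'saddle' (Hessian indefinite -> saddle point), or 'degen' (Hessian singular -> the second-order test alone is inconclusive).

Compute the Hessian H = grad^2 f:
  H = [[-8, 0], [0, -8]]
Verify stationarity: grad f(x*) = H x* + g = (0, 0).
Eigenvalues of H: -8, -8.
Both eigenvalues < 0, so H is negative definite -> x* is a strict local max.

max


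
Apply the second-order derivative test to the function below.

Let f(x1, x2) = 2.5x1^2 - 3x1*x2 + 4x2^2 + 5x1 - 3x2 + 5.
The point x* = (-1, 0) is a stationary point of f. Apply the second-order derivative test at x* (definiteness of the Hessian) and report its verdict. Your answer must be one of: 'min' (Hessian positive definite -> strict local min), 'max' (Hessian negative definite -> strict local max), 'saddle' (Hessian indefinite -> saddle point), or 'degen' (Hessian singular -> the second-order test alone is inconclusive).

Compute the Hessian H = grad^2 f:
  H = [[5, -3], [-3, 8]]
Verify stationarity: grad f(x*) = H x* + g = (0, 0).
Eigenvalues of H: 3.1459, 9.8541.
Both eigenvalues > 0, so H is positive definite -> x* is a strict local min.

min


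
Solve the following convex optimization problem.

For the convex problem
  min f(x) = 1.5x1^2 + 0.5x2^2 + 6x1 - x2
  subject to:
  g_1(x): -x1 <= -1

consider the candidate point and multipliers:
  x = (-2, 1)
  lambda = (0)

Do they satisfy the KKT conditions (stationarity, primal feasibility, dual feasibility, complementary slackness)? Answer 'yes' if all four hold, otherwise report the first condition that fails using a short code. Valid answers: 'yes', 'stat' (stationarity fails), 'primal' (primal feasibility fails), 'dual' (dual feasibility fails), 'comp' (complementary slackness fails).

Gradient of f: grad f(x) = Q x + c = (0, 0)
Constraint values g_i(x) = a_i^T x - b_i:
  g_1((-2, 1)) = 3
Stationarity residual: grad f(x) + sum_i lambda_i a_i = (0, 0)
  -> stationarity OK
Primal feasibility (all g_i <= 0): FAILS
Dual feasibility (all lambda_i >= 0): OK
Complementary slackness (lambda_i * g_i(x) = 0 for all i): OK

Verdict: the first failing condition is primal_feasibility -> primal.

primal


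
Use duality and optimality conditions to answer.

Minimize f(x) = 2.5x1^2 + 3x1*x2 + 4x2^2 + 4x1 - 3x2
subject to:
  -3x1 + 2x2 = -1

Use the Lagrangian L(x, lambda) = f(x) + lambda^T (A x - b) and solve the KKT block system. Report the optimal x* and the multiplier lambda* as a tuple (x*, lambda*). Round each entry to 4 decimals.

Form the Lagrangian:
  L(x, lambda) = (1/2) x^T Q x + c^T x + lambda^T (A x - b)
Stationarity (grad_x L = 0): Q x + c + A^T lambda = 0.
Primal feasibility: A x = b.

This gives the KKT block system:
  [ Q   A^T ] [ x     ]   [-c ]
  [ A    0  ] [ lambda ] = [ b ]

Solving the linear system:
  x*      = (0.25, -0.125)
  lambda* = (1.625)
  f(x*)   = 1.5

x* = (0.25, -0.125), lambda* = (1.625)


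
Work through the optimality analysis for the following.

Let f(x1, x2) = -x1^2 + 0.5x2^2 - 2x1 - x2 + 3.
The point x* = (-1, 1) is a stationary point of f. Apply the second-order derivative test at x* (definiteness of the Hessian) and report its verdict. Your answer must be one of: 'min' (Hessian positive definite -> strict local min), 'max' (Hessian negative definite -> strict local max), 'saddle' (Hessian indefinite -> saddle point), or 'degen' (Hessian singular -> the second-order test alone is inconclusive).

Compute the Hessian H = grad^2 f:
  H = [[-2, 0], [0, 1]]
Verify stationarity: grad f(x*) = H x* + g = (0, 0).
Eigenvalues of H: -2, 1.
Eigenvalues have mixed signs, so H is indefinite -> x* is a saddle point.

saddle


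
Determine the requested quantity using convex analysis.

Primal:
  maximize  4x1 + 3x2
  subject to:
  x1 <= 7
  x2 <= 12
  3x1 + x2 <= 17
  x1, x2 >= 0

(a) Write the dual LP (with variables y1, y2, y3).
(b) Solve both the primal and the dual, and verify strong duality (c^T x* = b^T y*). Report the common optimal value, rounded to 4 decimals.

The standard primal-dual pair for 'max c^T x s.t. A x <= b, x >= 0' is:
  Dual:  min b^T y  s.t.  A^T y >= c,  y >= 0.

So the dual LP is:
  minimize  7y1 + 12y2 + 17y3
  subject to:
    y1 + 3y3 >= 4
    y2 + y3 >= 3
    y1, y2, y3 >= 0

Solving the primal: x* = (1.6667, 12).
  primal value c^T x* = 42.6667.
Solving the dual: y* = (0, 1.6667, 1.3333).
  dual value b^T y* = 42.6667.
Strong duality: c^T x* = b^T y*. Confirmed.

42.6667


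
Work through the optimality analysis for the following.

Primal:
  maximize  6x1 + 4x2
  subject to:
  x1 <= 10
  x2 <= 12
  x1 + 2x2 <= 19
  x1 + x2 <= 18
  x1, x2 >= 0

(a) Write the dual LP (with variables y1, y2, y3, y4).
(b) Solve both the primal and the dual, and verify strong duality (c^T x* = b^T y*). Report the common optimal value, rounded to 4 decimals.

The standard primal-dual pair for 'max c^T x s.t. A x <= b, x >= 0' is:
  Dual:  min b^T y  s.t.  A^T y >= c,  y >= 0.

So the dual LP is:
  minimize  10y1 + 12y2 + 19y3 + 18y4
  subject to:
    y1 + y3 + y4 >= 6
    y2 + 2y3 + y4 >= 4
    y1, y2, y3, y4 >= 0

Solving the primal: x* = (10, 4.5).
  primal value c^T x* = 78.
Solving the dual: y* = (4, 0, 2, 0).
  dual value b^T y* = 78.
Strong duality: c^T x* = b^T y*. Confirmed.

78


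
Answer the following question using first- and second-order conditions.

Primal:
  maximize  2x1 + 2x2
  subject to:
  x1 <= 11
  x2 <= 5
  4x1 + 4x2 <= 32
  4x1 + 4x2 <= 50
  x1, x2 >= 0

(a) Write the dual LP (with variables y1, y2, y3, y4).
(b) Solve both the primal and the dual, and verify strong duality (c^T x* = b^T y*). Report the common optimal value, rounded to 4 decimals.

The standard primal-dual pair for 'max c^T x s.t. A x <= b, x >= 0' is:
  Dual:  min b^T y  s.t.  A^T y >= c,  y >= 0.

So the dual LP is:
  minimize  11y1 + 5y2 + 32y3 + 50y4
  subject to:
    y1 + 4y3 + 4y4 >= 2
    y2 + 4y3 + 4y4 >= 2
    y1, y2, y3, y4 >= 0

Solving the primal: x* = (8, 0).
  primal value c^T x* = 16.
Solving the dual: y* = (0, 0, 0.5, 0).
  dual value b^T y* = 16.
Strong duality: c^T x* = b^T y*. Confirmed.

16


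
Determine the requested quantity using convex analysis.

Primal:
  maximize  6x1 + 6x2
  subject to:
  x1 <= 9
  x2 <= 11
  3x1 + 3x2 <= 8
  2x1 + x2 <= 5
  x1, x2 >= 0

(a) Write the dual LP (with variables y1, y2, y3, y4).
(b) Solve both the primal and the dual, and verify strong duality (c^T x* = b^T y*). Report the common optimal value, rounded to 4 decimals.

The standard primal-dual pair for 'max c^T x s.t. A x <= b, x >= 0' is:
  Dual:  min b^T y  s.t.  A^T y >= c,  y >= 0.

So the dual LP is:
  minimize  9y1 + 11y2 + 8y3 + 5y4
  subject to:
    y1 + 3y3 + 2y4 >= 6
    y2 + 3y3 + y4 >= 6
    y1, y2, y3, y4 >= 0

Solving the primal: x* = (2.3333, 0.3333).
  primal value c^T x* = 16.
Solving the dual: y* = (0, 0, 2, 0).
  dual value b^T y* = 16.
Strong duality: c^T x* = b^T y*. Confirmed.

16


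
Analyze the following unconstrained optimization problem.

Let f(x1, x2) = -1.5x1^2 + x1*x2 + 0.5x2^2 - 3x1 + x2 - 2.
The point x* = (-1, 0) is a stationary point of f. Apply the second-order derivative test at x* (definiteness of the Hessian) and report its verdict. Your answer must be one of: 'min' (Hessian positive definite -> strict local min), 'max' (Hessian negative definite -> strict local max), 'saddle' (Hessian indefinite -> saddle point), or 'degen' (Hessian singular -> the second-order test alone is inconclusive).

Compute the Hessian H = grad^2 f:
  H = [[-3, 1], [1, 1]]
Verify stationarity: grad f(x*) = H x* + g = (0, 0).
Eigenvalues of H: -3.2361, 1.2361.
Eigenvalues have mixed signs, so H is indefinite -> x* is a saddle point.

saddle


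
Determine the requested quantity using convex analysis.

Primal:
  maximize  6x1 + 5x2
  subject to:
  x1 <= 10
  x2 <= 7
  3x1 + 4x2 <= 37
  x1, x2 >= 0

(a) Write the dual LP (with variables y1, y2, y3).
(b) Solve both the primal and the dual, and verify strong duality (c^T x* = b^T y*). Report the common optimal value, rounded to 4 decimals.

The standard primal-dual pair for 'max c^T x s.t. A x <= b, x >= 0' is:
  Dual:  min b^T y  s.t.  A^T y >= c,  y >= 0.

So the dual LP is:
  minimize  10y1 + 7y2 + 37y3
  subject to:
    y1 + 3y3 >= 6
    y2 + 4y3 >= 5
    y1, y2, y3 >= 0

Solving the primal: x* = (10, 1.75).
  primal value c^T x* = 68.75.
Solving the dual: y* = (2.25, 0, 1.25).
  dual value b^T y* = 68.75.
Strong duality: c^T x* = b^T y*. Confirmed.

68.75


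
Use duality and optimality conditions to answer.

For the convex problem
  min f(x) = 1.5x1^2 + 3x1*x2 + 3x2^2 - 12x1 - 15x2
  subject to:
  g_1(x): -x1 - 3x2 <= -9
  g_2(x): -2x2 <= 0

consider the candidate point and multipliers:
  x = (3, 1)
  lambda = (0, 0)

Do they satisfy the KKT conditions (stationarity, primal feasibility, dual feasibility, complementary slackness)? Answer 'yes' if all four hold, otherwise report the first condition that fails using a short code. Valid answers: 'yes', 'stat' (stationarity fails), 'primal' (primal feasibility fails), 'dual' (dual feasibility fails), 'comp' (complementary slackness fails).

Gradient of f: grad f(x) = Q x + c = (0, 0)
Constraint values g_i(x) = a_i^T x - b_i:
  g_1((3, 1)) = 3
  g_2((3, 1)) = -2
Stationarity residual: grad f(x) + sum_i lambda_i a_i = (0, 0)
  -> stationarity OK
Primal feasibility (all g_i <= 0): FAILS
Dual feasibility (all lambda_i >= 0): OK
Complementary slackness (lambda_i * g_i(x) = 0 for all i): OK

Verdict: the first failing condition is primal_feasibility -> primal.

primal


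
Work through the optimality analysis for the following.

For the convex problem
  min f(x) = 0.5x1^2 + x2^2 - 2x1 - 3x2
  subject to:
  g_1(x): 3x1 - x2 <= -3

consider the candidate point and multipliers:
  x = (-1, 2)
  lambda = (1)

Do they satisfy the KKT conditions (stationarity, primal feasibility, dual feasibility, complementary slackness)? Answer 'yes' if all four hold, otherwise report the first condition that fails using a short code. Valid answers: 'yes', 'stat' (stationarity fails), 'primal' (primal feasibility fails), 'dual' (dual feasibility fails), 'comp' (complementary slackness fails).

Gradient of f: grad f(x) = Q x + c = (-3, 1)
Constraint values g_i(x) = a_i^T x - b_i:
  g_1((-1, 2)) = -2
Stationarity residual: grad f(x) + sum_i lambda_i a_i = (0, 0)
  -> stationarity OK
Primal feasibility (all g_i <= 0): OK
Dual feasibility (all lambda_i >= 0): OK
Complementary slackness (lambda_i * g_i(x) = 0 for all i): FAILS

Verdict: the first failing condition is complementary_slackness -> comp.

comp


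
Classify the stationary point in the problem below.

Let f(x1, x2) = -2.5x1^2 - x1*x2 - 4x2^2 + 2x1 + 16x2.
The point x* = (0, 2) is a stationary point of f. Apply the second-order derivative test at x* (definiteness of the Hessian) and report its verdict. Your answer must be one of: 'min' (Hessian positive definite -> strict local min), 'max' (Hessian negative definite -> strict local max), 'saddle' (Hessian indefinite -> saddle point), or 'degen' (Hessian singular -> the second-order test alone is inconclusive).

Compute the Hessian H = grad^2 f:
  H = [[-5, -1], [-1, -8]]
Verify stationarity: grad f(x*) = H x* + g = (0, 0).
Eigenvalues of H: -8.3028, -4.6972.
Both eigenvalues < 0, so H is negative definite -> x* is a strict local max.

max


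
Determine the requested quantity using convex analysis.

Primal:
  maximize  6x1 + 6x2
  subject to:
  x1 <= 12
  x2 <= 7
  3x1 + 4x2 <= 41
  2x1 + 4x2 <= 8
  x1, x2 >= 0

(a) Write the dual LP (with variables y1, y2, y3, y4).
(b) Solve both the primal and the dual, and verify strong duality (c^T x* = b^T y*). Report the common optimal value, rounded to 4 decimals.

The standard primal-dual pair for 'max c^T x s.t. A x <= b, x >= 0' is:
  Dual:  min b^T y  s.t.  A^T y >= c,  y >= 0.

So the dual LP is:
  minimize  12y1 + 7y2 + 41y3 + 8y4
  subject to:
    y1 + 3y3 + 2y4 >= 6
    y2 + 4y3 + 4y4 >= 6
    y1, y2, y3, y4 >= 0

Solving the primal: x* = (4, 0).
  primal value c^T x* = 24.
Solving the dual: y* = (0, 0, 0, 3).
  dual value b^T y* = 24.
Strong duality: c^T x* = b^T y*. Confirmed.

24


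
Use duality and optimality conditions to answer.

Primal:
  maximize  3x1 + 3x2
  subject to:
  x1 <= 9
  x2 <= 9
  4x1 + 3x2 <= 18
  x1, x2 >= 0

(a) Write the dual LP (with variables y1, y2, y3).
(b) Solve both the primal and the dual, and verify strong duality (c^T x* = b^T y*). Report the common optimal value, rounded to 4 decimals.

The standard primal-dual pair for 'max c^T x s.t. A x <= b, x >= 0' is:
  Dual:  min b^T y  s.t.  A^T y >= c,  y >= 0.

So the dual LP is:
  minimize  9y1 + 9y2 + 18y3
  subject to:
    y1 + 4y3 >= 3
    y2 + 3y3 >= 3
    y1, y2, y3 >= 0

Solving the primal: x* = (0, 6).
  primal value c^T x* = 18.
Solving the dual: y* = (0, 0, 1).
  dual value b^T y* = 18.
Strong duality: c^T x* = b^T y*. Confirmed.

18


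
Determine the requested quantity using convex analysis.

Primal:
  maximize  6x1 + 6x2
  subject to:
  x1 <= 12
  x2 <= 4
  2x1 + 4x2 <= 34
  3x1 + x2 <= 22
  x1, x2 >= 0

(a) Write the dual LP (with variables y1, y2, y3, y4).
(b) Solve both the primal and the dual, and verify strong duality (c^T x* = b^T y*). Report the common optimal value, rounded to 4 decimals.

The standard primal-dual pair for 'max c^T x s.t. A x <= b, x >= 0' is:
  Dual:  min b^T y  s.t.  A^T y >= c,  y >= 0.

So the dual LP is:
  minimize  12y1 + 4y2 + 34y3 + 22y4
  subject to:
    y1 + 2y3 + 3y4 >= 6
    y2 + 4y3 + y4 >= 6
    y1, y2, y3, y4 >= 0

Solving the primal: x* = (6, 4).
  primal value c^T x* = 60.
Solving the dual: y* = (0, 4, 0, 2).
  dual value b^T y* = 60.
Strong duality: c^T x* = b^T y*. Confirmed.

60


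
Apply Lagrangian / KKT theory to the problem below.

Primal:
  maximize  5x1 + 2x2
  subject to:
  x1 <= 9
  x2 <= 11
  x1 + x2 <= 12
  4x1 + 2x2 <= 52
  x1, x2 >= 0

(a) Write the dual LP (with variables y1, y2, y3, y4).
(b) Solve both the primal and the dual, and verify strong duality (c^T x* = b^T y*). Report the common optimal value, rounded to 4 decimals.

The standard primal-dual pair for 'max c^T x s.t. A x <= b, x >= 0' is:
  Dual:  min b^T y  s.t.  A^T y >= c,  y >= 0.

So the dual LP is:
  minimize  9y1 + 11y2 + 12y3 + 52y4
  subject to:
    y1 + y3 + 4y4 >= 5
    y2 + y3 + 2y4 >= 2
    y1, y2, y3, y4 >= 0

Solving the primal: x* = (9, 3).
  primal value c^T x* = 51.
Solving the dual: y* = (3, 0, 2, 0).
  dual value b^T y* = 51.
Strong duality: c^T x* = b^T y*. Confirmed.

51


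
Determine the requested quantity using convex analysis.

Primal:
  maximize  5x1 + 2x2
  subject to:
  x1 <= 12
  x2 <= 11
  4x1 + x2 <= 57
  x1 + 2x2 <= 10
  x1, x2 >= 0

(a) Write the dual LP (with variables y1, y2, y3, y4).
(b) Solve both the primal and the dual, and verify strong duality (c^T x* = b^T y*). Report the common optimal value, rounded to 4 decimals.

The standard primal-dual pair for 'max c^T x s.t. A x <= b, x >= 0' is:
  Dual:  min b^T y  s.t.  A^T y >= c,  y >= 0.

So the dual LP is:
  minimize  12y1 + 11y2 + 57y3 + 10y4
  subject to:
    y1 + 4y3 + y4 >= 5
    y2 + y3 + 2y4 >= 2
    y1, y2, y3, y4 >= 0

Solving the primal: x* = (10, 0).
  primal value c^T x* = 50.
Solving the dual: y* = (0, 0, 0, 5).
  dual value b^T y* = 50.
Strong duality: c^T x* = b^T y*. Confirmed.

50


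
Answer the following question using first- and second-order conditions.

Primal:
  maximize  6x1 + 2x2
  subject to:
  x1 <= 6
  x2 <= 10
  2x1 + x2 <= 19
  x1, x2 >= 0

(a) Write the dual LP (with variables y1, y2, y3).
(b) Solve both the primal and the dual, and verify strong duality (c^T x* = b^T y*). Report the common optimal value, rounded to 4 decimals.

The standard primal-dual pair for 'max c^T x s.t. A x <= b, x >= 0' is:
  Dual:  min b^T y  s.t.  A^T y >= c,  y >= 0.

So the dual LP is:
  minimize  6y1 + 10y2 + 19y3
  subject to:
    y1 + 2y3 >= 6
    y2 + y3 >= 2
    y1, y2, y3 >= 0

Solving the primal: x* = (6, 7).
  primal value c^T x* = 50.
Solving the dual: y* = (2, 0, 2).
  dual value b^T y* = 50.
Strong duality: c^T x* = b^T y*. Confirmed.

50


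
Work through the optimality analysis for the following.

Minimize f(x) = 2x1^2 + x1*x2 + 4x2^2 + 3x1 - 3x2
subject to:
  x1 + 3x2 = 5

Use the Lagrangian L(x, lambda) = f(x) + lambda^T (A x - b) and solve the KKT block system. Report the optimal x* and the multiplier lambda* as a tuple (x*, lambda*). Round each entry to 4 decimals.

Form the Lagrangian:
  L(x, lambda) = (1/2) x^T Q x + c^T x + lambda^T (A x - b)
Stationarity (grad_x L = 0): Q x + c + A^T lambda = 0.
Primal feasibility: A x = b.

This gives the KKT block system:
  [ Q   A^T ] [ x     ]   [-c ]
  [ A    0  ] [ lambda ] = [ b ]

Solving the linear system:
  x*      = (-0.2895, 1.7632)
  lambda* = (-3.6053)
  f(x*)   = 5.9342

x* = (-0.2895, 1.7632), lambda* = (-3.6053)


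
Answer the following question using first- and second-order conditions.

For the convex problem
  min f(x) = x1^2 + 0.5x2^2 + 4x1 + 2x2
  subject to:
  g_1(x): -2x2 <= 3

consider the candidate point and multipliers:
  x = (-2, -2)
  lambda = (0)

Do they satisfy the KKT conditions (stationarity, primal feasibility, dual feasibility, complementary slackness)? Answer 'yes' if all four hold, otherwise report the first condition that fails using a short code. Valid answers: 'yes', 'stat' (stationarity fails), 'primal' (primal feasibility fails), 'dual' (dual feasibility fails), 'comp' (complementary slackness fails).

Gradient of f: grad f(x) = Q x + c = (0, 0)
Constraint values g_i(x) = a_i^T x - b_i:
  g_1((-2, -2)) = 1
Stationarity residual: grad f(x) + sum_i lambda_i a_i = (0, 0)
  -> stationarity OK
Primal feasibility (all g_i <= 0): FAILS
Dual feasibility (all lambda_i >= 0): OK
Complementary slackness (lambda_i * g_i(x) = 0 for all i): OK

Verdict: the first failing condition is primal_feasibility -> primal.

primal


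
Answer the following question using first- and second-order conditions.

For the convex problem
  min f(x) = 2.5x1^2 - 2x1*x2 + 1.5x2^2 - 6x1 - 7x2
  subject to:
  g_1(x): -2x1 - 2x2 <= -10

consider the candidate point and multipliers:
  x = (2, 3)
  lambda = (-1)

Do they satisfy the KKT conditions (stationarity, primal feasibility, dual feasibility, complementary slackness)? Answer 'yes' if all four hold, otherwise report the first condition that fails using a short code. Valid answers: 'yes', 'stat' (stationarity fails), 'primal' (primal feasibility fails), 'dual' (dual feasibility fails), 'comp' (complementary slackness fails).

Gradient of f: grad f(x) = Q x + c = (-2, -2)
Constraint values g_i(x) = a_i^T x - b_i:
  g_1((2, 3)) = 0
Stationarity residual: grad f(x) + sum_i lambda_i a_i = (0, 0)
  -> stationarity OK
Primal feasibility (all g_i <= 0): OK
Dual feasibility (all lambda_i >= 0): FAILS
Complementary slackness (lambda_i * g_i(x) = 0 for all i): OK

Verdict: the first failing condition is dual_feasibility -> dual.

dual


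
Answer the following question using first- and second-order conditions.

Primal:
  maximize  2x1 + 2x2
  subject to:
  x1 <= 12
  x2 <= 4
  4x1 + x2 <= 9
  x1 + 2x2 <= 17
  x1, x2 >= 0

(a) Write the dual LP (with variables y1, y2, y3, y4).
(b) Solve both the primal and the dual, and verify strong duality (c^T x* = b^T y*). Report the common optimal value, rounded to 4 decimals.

The standard primal-dual pair for 'max c^T x s.t. A x <= b, x >= 0' is:
  Dual:  min b^T y  s.t.  A^T y >= c,  y >= 0.

So the dual LP is:
  minimize  12y1 + 4y2 + 9y3 + 17y4
  subject to:
    y1 + 4y3 + y4 >= 2
    y2 + y3 + 2y4 >= 2
    y1, y2, y3, y4 >= 0

Solving the primal: x* = (1.25, 4).
  primal value c^T x* = 10.5.
Solving the dual: y* = (0, 1.5, 0.5, 0).
  dual value b^T y* = 10.5.
Strong duality: c^T x* = b^T y*. Confirmed.

10.5


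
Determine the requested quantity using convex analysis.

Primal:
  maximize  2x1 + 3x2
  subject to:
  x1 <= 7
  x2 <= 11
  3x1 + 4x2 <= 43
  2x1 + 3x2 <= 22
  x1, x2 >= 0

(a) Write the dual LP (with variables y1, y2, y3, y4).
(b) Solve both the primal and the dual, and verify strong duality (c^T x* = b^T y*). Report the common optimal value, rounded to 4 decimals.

The standard primal-dual pair for 'max c^T x s.t. A x <= b, x >= 0' is:
  Dual:  min b^T y  s.t.  A^T y >= c,  y >= 0.

So the dual LP is:
  minimize  7y1 + 11y2 + 43y3 + 22y4
  subject to:
    y1 + 3y3 + 2y4 >= 2
    y2 + 4y3 + 3y4 >= 3
    y1, y2, y3, y4 >= 0

Solving the primal: x* = (7, 2.6667).
  primal value c^T x* = 22.
Solving the dual: y* = (0, 0, 0, 1).
  dual value b^T y* = 22.
Strong duality: c^T x* = b^T y*. Confirmed.

22


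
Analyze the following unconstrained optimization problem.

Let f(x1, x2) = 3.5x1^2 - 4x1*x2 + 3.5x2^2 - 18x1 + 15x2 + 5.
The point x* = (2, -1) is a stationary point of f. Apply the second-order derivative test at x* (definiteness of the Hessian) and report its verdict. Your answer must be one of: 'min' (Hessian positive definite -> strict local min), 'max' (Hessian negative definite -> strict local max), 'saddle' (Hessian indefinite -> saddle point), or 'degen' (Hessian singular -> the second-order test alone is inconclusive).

Compute the Hessian H = grad^2 f:
  H = [[7, -4], [-4, 7]]
Verify stationarity: grad f(x*) = H x* + g = (0, 0).
Eigenvalues of H: 3, 11.
Both eigenvalues > 0, so H is positive definite -> x* is a strict local min.

min


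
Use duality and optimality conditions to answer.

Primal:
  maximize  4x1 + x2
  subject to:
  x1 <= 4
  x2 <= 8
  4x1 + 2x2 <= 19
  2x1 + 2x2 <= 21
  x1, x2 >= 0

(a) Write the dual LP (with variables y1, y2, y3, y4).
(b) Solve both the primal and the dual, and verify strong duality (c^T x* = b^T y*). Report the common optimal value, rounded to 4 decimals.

The standard primal-dual pair for 'max c^T x s.t. A x <= b, x >= 0' is:
  Dual:  min b^T y  s.t.  A^T y >= c,  y >= 0.

So the dual LP is:
  minimize  4y1 + 8y2 + 19y3 + 21y4
  subject to:
    y1 + 4y3 + 2y4 >= 4
    y2 + 2y3 + 2y4 >= 1
    y1, y2, y3, y4 >= 0

Solving the primal: x* = (4, 1.5).
  primal value c^T x* = 17.5.
Solving the dual: y* = (2, 0, 0.5, 0).
  dual value b^T y* = 17.5.
Strong duality: c^T x* = b^T y*. Confirmed.

17.5


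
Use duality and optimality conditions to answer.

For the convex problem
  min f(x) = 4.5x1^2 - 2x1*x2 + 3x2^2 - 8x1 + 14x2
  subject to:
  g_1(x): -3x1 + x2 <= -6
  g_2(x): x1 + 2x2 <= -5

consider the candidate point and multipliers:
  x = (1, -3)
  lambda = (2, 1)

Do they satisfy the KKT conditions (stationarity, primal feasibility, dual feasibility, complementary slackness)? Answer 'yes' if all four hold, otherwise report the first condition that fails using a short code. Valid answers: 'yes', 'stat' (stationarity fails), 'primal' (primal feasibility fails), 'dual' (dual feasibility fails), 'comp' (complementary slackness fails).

Gradient of f: grad f(x) = Q x + c = (7, -6)
Constraint values g_i(x) = a_i^T x - b_i:
  g_1((1, -3)) = 0
  g_2((1, -3)) = 0
Stationarity residual: grad f(x) + sum_i lambda_i a_i = (2, -2)
  -> stationarity FAILS
Primal feasibility (all g_i <= 0): OK
Dual feasibility (all lambda_i >= 0): OK
Complementary slackness (lambda_i * g_i(x) = 0 for all i): OK

Verdict: the first failing condition is stationarity -> stat.

stat


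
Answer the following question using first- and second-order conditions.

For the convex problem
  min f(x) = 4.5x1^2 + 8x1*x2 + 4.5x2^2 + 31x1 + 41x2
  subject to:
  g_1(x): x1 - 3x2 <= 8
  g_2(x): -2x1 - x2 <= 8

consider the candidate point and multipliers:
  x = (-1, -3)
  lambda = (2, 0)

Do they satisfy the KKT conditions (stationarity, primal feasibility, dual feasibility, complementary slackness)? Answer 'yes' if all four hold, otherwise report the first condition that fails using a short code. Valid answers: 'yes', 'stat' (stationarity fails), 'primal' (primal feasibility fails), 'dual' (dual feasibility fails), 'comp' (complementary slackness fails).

Gradient of f: grad f(x) = Q x + c = (-2, 6)
Constraint values g_i(x) = a_i^T x - b_i:
  g_1((-1, -3)) = 0
  g_2((-1, -3)) = -3
Stationarity residual: grad f(x) + sum_i lambda_i a_i = (0, 0)
  -> stationarity OK
Primal feasibility (all g_i <= 0): OK
Dual feasibility (all lambda_i >= 0): OK
Complementary slackness (lambda_i * g_i(x) = 0 for all i): OK

Verdict: yes, KKT holds.

yes


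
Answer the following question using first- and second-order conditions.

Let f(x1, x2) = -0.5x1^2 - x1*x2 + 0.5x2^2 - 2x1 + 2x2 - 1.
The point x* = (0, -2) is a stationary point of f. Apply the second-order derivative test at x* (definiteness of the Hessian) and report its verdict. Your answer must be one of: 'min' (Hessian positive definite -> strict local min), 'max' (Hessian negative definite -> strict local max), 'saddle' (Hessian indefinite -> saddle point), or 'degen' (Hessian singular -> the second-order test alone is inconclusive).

Compute the Hessian H = grad^2 f:
  H = [[-1, -1], [-1, 1]]
Verify stationarity: grad f(x*) = H x* + g = (0, 0).
Eigenvalues of H: -1.4142, 1.4142.
Eigenvalues have mixed signs, so H is indefinite -> x* is a saddle point.

saddle


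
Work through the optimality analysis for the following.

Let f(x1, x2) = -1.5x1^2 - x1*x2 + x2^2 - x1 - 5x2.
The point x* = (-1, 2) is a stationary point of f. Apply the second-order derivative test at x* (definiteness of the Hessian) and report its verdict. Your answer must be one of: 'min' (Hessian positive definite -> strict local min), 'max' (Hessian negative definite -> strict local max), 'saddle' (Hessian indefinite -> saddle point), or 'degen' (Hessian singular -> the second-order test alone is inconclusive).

Compute the Hessian H = grad^2 f:
  H = [[-3, -1], [-1, 2]]
Verify stationarity: grad f(x*) = H x* + g = (0, 0).
Eigenvalues of H: -3.1926, 2.1926.
Eigenvalues have mixed signs, so H is indefinite -> x* is a saddle point.

saddle


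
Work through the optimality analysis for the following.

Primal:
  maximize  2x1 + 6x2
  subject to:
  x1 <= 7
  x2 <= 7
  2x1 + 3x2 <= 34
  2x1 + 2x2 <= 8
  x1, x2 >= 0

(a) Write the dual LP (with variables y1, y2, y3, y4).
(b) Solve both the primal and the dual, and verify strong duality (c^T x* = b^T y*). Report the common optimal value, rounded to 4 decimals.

The standard primal-dual pair for 'max c^T x s.t. A x <= b, x >= 0' is:
  Dual:  min b^T y  s.t.  A^T y >= c,  y >= 0.

So the dual LP is:
  minimize  7y1 + 7y2 + 34y3 + 8y4
  subject to:
    y1 + 2y3 + 2y4 >= 2
    y2 + 3y3 + 2y4 >= 6
    y1, y2, y3, y4 >= 0

Solving the primal: x* = (0, 4).
  primal value c^T x* = 24.
Solving the dual: y* = (0, 0, 0, 3).
  dual value b^T y* = 24.
Strong duality: c^T x* = b^T y*. Confirmed.

24


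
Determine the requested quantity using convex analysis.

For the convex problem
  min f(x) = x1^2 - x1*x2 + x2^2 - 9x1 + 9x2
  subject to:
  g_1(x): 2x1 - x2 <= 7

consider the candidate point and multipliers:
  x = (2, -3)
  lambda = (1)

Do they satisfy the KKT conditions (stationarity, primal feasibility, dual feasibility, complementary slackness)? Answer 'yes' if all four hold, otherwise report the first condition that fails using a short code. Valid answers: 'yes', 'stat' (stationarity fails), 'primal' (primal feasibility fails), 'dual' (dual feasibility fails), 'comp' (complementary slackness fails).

Gradient of f: grad f(x) = Q x + c = (-2, 1)
Constraint values g_i(x) = a_i^T x - b_i:
  g_1((2, -3)) = 0
Stationarity residual: grad f(x) + sum_i lambda_i a_i = (0, 0)
  -> stationarity OK
Primal feasibility (all g_i <= 0): OK
Dual feasibility (all lambda_i >= 0): OK
Complementary slackness (lambda_i * g_i(x) = 0 for all i): OK

Verdict: yes, KKT holds.

yes


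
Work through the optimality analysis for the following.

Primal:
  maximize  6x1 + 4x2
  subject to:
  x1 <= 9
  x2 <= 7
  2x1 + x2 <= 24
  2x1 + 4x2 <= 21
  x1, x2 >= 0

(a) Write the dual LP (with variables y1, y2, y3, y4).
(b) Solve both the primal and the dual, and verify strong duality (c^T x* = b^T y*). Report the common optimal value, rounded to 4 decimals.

The standard primal-dual pair for 'max c^T x s.t. A x <= b, x >= 0' is:
  Dual:  min b^T y  s.t.  A^T y >= c,  y >= 0.

So the dual LP is:
  minimize  9y1 + 7y2 + 24y3 + 21y4
  subject to:
    y1 + 2y3 + 2y4 >= 6
    y2 + y3 + 4y4 >= 4
    y1, y2, y3, y4 >= 0

Solving the primal: x* = (9, 0.75).
  primal value c^T x* = 57.
Solving the dual: y* = (4, 0, 0, 1).
  dual value b^T y* = 57.
Strong duality: c^T x* = b^T y*. Confirmed.

57


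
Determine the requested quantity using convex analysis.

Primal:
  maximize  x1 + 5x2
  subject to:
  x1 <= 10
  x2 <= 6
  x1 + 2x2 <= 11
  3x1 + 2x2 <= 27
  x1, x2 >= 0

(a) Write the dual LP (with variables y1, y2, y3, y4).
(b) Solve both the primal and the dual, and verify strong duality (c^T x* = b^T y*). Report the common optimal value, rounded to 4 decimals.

The standard primal-dual pair for 'max c^T x s.t. A x <= b, x >= 0' is:
  Dual:  min b^T y  s.t.  A^T y >= c,  y >= 0.

So the dual LP is:
  minimize  10y1 + 6y2 + 11y3 + 27y4
  subject to:
    y1 + y3 + 3y4 >= 1
    y2 + 2y3 + 2y4 >= 5
    y1, y2, y3, y4 >= 0

Solving the primal: x* = (0, 5.5).
  primal value c^T x* = 27.5.
Solving the dual: y* = (0, 0, 2.5, 0).
  dual value b^T y* = 27.5.
Strong duality: c^T x* = b^T y*. Confirmed.

27.5


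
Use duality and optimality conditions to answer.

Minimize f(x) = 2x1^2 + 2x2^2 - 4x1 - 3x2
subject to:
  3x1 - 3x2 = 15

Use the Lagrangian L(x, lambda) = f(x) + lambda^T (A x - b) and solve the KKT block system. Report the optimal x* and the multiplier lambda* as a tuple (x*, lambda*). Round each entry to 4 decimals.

Form the Lagrangian:
  L(x, lambda) = (1/2) x^T Q x + c^T x + lambda^T (A x - b)
Stationarity (grad_x L = 0): Q x + c + A^T lambda = 0.
Primal feasibility: A x = b.

This gives the KKT block system:
  [ Q   A^T ] [ x     ]   [-c ]
  [ A    0  ] [ lambda ] = [ b ]

Solving the linear system:
  x*      = (3.375, -1.625)
  lambda* = (-3.1667)
  f(x*)   = 19.4375

x* = (3.375, -1.625), lambda* = (-3.1667)


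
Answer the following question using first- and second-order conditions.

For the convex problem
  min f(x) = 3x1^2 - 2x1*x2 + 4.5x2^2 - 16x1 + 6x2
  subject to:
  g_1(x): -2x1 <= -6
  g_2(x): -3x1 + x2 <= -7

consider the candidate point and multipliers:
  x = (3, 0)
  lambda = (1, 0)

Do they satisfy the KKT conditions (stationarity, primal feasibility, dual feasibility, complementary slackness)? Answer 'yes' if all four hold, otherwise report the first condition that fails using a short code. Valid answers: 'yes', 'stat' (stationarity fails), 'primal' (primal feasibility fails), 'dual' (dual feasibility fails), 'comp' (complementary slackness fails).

Gradient of f: grad f(x) = Q x + c = (2, 0)
Constraint values g_i(x) = a_i^T x - b_i:
  g_1((3, 0)) = 0
  g_2((3, 0)) = -2
Stationarity residual: grad f(x) + sum_i lambda_i a_i = (0, 0)
  -> stationarity OK
Primal feasibility (all g_i <= 0): OK
Dual feasibility (all lambda_i >= 0): OK
Complementary slackness (lambda_i * g_i(x) = 0 for all i): OK

Verdict: yes, KKT holds.

yes


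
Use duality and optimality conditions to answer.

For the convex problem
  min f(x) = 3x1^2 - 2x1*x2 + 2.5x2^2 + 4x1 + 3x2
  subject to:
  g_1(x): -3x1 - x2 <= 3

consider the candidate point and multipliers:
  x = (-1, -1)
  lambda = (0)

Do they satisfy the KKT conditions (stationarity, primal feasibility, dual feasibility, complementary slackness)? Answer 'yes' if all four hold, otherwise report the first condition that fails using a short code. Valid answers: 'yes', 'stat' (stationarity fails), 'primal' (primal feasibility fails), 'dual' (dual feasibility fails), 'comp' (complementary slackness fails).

Gradient of f: grad f(x) = Q x + c = (0, 0)
Constraint values g_i(x) = a_i^T x - b_i:
  g_1((-1, -1)) = 1
Stationarity residual: grad f(x) + sum_i lambda_i a_i = (0, 0)
  -> stationarity OK
Primal feasibility (all g_i <= 0): FAILS
Dual feasibility (all lambda_i >= 0): OK
Complementary slackness (lambda_i * g_i(x) = 0 for all i): OK

Verdict: the first failing condition is primal_feasibility -> primal.

primal


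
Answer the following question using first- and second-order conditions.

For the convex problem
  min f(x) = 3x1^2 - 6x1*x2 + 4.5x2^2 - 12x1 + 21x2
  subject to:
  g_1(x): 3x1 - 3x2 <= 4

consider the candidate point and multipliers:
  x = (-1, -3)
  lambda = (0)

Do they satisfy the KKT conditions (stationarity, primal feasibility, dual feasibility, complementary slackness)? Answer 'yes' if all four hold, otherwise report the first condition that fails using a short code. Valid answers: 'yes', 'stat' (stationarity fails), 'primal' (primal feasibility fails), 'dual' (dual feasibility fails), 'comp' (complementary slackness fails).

Gradient of f: grad f(x) = Q x + c = (0, 0)
Constraint values g_i(x) = a_i^T x - b_i:
  g_1((-1, -3)) = 2
Stationarity residual: grad f(x) + sum_i lambda_i a_i = (0, 0)
  -> stationarity OK
Primal feasibility (all g_i <= 0): FAILS
Dual feasibility (all lambda_i >= 0): OK
Complementary slackness (lambda_i * g_i(x) = 0 for all i): OK

Verdict: the first failing condition is primal_feasibility -> primal.

primal


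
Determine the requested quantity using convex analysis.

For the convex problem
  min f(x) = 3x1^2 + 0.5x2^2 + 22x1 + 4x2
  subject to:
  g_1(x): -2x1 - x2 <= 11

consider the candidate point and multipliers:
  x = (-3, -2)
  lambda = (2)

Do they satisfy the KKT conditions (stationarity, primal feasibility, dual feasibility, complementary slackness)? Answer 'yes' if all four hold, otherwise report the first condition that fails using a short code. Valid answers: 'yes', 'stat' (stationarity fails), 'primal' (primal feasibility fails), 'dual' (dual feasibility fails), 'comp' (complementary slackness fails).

Gradient of f: grad f(x) = Q x + c = (4, 2)
Constraint values g_i(x) = a_i^T x - b_i:
  g_1((-3, -2)) = -3
Stationarity residual: grad f(x) + sum_i lambda_i a_i = (0, 0)
  -> stationarity OK
Primal feasibility (all g_i <= 0): OK
Dual feasibility (all lambda_i >= 0): OK
Complementary slackness (lambda_i * g_i(x) = 0 for all i): FAILS

Verdict: the first failing condition is complementary_slackness -> comp.

comp


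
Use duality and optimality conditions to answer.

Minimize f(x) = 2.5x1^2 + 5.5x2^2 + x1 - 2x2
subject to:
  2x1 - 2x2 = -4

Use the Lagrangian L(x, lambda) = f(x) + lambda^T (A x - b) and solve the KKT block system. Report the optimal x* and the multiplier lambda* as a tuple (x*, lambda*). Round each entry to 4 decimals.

Form the Lagrangian:
  L(x, lambda) = (1/2) x^T Q x + c^T x + lambda^T (A x - b)
Stationarity (grad_x L = 0): Q x + c + A^T lambda = 0.
Primal feasibility: A x = b.

This gives the KKT block system:
  [ Q   A^T ] [ x     ]   [-c ]
  [ A    0  ] [ lambda ] = [ b ]

Solving the linear system:
  x*      = (-1.3125, 0.6875)
  lambda* = (2.7812)
  f(x*)   = 4.2188

x* = (-1.3125, 0.6875), lambda* = (2.7812)


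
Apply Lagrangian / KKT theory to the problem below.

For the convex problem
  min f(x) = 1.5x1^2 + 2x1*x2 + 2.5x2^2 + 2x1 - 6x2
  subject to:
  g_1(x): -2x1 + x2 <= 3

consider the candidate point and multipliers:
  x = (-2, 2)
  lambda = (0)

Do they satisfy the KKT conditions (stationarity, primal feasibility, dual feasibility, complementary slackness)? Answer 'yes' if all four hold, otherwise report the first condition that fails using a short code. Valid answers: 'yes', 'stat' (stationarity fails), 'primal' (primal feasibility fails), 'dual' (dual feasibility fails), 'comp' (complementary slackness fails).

Gradient of f: grad f(x) = Q x + c = (0, 0)
Constraint values g_i(x) = a_i^T x - b_i:
  g_1((-2, 2)) = 3
Stationarity residual: grad f(x) + sum_i lambda_i a_i = (0, 0)
  -> stationarity OK
Primal feasibility (all g_i <= 0): FAILS
Dual feasibility (all lambda_i >= 0): OK
Complementary slackness (lambda_i * g_i(x) = 0 for all i): OK

Verdict: the first failing condition is primal_feasibility -> primal.

primal


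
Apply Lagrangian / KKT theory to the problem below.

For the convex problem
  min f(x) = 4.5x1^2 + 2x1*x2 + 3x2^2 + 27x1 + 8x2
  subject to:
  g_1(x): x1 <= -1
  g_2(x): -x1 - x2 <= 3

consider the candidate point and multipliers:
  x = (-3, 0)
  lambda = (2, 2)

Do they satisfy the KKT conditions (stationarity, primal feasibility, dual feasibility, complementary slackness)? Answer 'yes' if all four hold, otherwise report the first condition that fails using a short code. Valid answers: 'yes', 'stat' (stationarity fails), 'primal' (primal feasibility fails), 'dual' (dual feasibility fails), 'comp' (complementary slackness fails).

Gradient of f: grad f(x) = Q x + c = (0, 2)
Constraint values g_i(x) = a_i^T x - b_i:
  g_1((-3, 0)) = -2
  g_2((-3, 0)) = 0
Stationarity residual: grad f(x) + sum_i lambda_i a_i = (0, 0)
  -> stationarity OK
Primal feasibility (all g_i <= 0): OK
Dual feasibility (all lambda_i >= 0): OK
Complementary slackness (lambda_i * g_i(x) = 0 for all i): FAILS

Verdict: the first failing condition is complementary_slackness -> comp.

comp


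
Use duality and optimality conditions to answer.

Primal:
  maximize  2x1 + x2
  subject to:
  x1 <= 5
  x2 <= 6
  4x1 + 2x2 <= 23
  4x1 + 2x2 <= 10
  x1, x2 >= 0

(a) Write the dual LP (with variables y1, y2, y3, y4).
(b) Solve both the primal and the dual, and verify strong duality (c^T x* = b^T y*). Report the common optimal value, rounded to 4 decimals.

The standard primal-dual pair for 'max c^T x s.t. A x <= b, x >= 0' is:
  Dual:  min b^T y  s.t.  A^T y >= c,  y >= 0.

So the dual LP is:
  minimize  5y1 + 6y2 + 23y3 + 10y4
  subject to:
    y1 + 4y3 + 4y4 >= 2
    y2 + 2y3 + 2y4 >= 1
    y1, y2, y3, y4 >= 0

Solving the primal: x* = (2.5, 0).
  primal value c^T x* = 5.
Solving the dual: y* = (0, 0, 0, 0.5).
  dual value b^T y* = 5.
Strong duality: c^T x* = b^T y*. Confirmed.

5


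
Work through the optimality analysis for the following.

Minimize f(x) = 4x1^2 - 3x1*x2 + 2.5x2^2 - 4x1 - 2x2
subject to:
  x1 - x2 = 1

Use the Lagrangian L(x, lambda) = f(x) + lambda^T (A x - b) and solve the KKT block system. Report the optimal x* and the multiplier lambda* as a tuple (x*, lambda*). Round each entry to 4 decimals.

Form the Lagrangian:
  L(x, lambda) = (1/2) x^T Q x + c^T x + lambda^T (A x - b)
Stationarity (grad_x L = 0): Q x + c + A^T lambda = 0.
Primal feasibility: A x = b.

This gives the KKT block system:
  [ Q   A^T ] [ x     ]   [-c ]
  [ A    0  ] [ lambda ] = [ b ]

Solving the linear system:
  x*      = (1.1429, 0.1429)
  lambda* = (-4.7143)
  f(x*)   = -0.0714

x* = (1.1429, 0.1429), lambda* = (-4.7143)


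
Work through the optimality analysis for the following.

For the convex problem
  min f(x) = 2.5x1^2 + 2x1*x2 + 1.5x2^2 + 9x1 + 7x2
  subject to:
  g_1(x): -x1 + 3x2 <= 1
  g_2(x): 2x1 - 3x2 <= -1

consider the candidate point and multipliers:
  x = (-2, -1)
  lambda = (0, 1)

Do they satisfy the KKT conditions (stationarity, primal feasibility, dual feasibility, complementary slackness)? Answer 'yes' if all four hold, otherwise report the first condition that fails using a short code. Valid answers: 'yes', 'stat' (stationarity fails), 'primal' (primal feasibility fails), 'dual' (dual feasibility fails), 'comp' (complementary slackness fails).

Gradient of f: grad f(x) = Q x + c = (-3, 0)
Constraint values g_i(x) = a_i^T x - b_i:
  g_1((-2, -1)) = -2
  g_2((-2, -1)) = 0
Stationarity residual: grad f(x) + sum_i lambda_i a_i = (-1, -3)
  -> stationarity FAILS
Primal feasibility (all g_i <= 0): OK
Dual feasibility (all lambda_i >= 0): OK
Complementary slackness (lambda_i * g_i(x) = 0 for all i): OK

Verdict: the first failing condition is stationarity -> stat.

stat


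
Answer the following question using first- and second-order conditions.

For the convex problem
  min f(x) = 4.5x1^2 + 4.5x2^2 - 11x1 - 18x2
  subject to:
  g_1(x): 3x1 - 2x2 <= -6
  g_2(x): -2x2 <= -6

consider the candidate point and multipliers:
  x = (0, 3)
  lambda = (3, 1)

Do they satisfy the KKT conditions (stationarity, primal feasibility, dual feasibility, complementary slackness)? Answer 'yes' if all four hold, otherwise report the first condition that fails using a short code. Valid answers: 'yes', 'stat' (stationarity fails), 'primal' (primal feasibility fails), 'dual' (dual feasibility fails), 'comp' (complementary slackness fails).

Gradient of f: grad f(x) = Q x + c = (-11, 9)
Constraint values g_i(x) = a_i^T x - b_i:
  g_1((0, 3)) = 0
  g_2((0, 3)) = 0
Stationarity residual: grad f(x) + sum_i lambda_i a_i = (-2, 1)
  -> stationarity FAILS
Primal feasibility (all g_i <= 0): OK
Dual feasibility (all lambda_i >= 0): OK
Complementary slackness (lambda_i * g_i(x) = 0 for all i): OK

Verdict: the first failing condition is stationarity -> stat.

stat
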